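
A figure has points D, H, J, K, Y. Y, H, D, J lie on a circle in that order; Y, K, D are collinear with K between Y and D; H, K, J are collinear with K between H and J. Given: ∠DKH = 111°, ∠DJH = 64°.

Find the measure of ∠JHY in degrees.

∠JHY = 47°

1. ∠HKY = 69°  [linear pair at K on YD]
2. ∠DYH = 64°  [same arc HD]
3. ∠JHY = 47°  [△YKH]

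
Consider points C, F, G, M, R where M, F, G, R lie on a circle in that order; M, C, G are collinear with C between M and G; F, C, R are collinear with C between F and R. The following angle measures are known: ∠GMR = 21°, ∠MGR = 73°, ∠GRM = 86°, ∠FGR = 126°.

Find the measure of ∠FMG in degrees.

∠FMG = 33°

1. ∠GFR = 21°  [same arc GR]
2. ∠FRG = 33°  [△FGR]
3. ∠FMG = 33°  [same arc FG]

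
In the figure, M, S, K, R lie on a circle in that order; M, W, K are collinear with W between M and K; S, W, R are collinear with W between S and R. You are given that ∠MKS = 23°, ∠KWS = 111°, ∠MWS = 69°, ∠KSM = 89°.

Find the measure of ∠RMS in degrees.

1. ∠MRS = 23°  [same arc MS]
2. ∠KMS = 68°  [△MSK]
3. ∠MSR = 43°  [△MWS]
4. ∠RMS = 114°  [△MSR]

∠RMS = 114°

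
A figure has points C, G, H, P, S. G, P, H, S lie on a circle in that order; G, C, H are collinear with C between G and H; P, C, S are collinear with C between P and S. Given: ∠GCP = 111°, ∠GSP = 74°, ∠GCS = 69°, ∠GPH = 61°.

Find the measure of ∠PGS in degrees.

1. ∠GHP = 74°  [same arc GP]
2. ∠HGP = 45°  [△GPH]
3. ∠GPS = 24°  [△GCP]
4. ∠PGS = 82°  [△GPS]

∠PGS = 82°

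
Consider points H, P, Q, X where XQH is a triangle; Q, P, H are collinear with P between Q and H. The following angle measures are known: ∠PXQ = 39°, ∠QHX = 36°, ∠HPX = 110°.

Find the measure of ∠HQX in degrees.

∠HQX = 71°

1. ∠QPX = 70°  [linear pair at P on QH]
2. ∠PQX = 71°  [△XQP]
3. ∠HQX = 71°  [P on ray QH]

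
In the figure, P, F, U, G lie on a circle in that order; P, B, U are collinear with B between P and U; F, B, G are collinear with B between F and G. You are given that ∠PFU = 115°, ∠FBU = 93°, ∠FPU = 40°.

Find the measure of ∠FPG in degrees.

1. ∠FUP = 25°  [△PFU]
2. ∠FBP = 87°  [linear pair at B on PU]
3. ∠GFP = 53°  [△PBF]
4. ∠FGP = 25°  [same arc PF]
5. ∠FPG = 102°  [△PFG]

∠FPG = 102°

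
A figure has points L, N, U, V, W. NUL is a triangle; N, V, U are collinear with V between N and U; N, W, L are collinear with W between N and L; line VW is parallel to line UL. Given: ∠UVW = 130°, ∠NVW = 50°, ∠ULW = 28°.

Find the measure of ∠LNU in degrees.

1. ∠LUN = 50°  [VW∥UL, corresponding at V]
2. ∠NLU = 28°  [W on ray LN]
3. ∠LNU = 102°  [△NUL]

∠LNU = 102°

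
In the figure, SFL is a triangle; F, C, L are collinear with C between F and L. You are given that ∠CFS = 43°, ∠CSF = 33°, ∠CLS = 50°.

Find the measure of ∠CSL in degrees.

1. ∠FCS = 104°  [△SFC]
2. ∠LCS = 76°  [linear pair at C on FL]
3. ∠CSL = 54°  [△SCL]

∠CSL = 54°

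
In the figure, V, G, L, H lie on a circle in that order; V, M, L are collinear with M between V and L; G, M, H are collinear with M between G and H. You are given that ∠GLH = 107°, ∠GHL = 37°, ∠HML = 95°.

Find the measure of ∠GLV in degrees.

∠GLV = 59°

1. ∠HGL = 36°  [△GLH]
2. ∠GMV = 95°  [vertical angles at M]
3. ∠GML = 85°  [linear pair at M on VL]
4. ∠GLV = 59°  [△GML]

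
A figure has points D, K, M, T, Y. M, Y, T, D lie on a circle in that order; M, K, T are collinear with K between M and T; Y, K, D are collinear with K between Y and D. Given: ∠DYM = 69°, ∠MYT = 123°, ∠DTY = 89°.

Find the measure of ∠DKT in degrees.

∠DKT = 74°

1. ∠DTM = 69°  [same arc MD]
2. ∠MDT = 57°  [cyclic MYTD, opposite ∠Y+∠D]
3. ∠DMY = 91°  [cyclic MYTD, opposite ∠M+∠T]
4. ∠DMT = 54°  [△MTD]
5. ∠MDY = 20°  [△MYD]
6. ∠DKM = 106°  [△MKD]
7. ∠DKT = 74°  [linear pair at K on MT]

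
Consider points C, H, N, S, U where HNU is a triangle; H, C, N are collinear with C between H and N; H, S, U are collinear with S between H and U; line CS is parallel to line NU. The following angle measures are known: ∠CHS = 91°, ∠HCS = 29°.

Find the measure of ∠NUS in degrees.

∠NUS = 60°

1. ∠CSH = 60°  [△HCS]
2. ∠CSU = 120°  [linear pair at S on HU]
3. ∠NUS = 60°  [CS∥NU, co-interior at U–S]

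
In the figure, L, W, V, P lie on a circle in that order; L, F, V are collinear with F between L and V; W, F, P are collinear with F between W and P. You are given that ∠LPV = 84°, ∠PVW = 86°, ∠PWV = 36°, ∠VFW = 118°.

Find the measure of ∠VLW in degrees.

1. ∠LWV = 96°  [cyclic LWVP, opposite ∠W+∠P]
2. ∠LVW = 26°  [△WFV]
3. ∠VLW = 58°  [△LWV]

∠VLW = 58°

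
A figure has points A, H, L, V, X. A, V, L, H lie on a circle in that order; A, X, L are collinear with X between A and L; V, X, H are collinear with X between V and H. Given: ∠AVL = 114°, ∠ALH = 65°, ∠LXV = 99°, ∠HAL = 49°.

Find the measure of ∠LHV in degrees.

1. ∠AVH = 65°  [same arc AH]
2. ∠AXV = 81°  [linear pair at X on AL]
3. ∠LAV = 34°  [△AXV]
4. ∠LHV = 34°  [same arc VL]

∠LHV = 34°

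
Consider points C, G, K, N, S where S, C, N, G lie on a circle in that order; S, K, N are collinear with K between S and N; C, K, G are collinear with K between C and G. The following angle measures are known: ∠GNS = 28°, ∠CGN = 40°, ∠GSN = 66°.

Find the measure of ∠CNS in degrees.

1. ∠NGS = 86°  [△SNG]
2. ∠CSN = 40°  [same arc CN]
3. ∠NCS = 94°  [cyclic SCNG, opposite ∠C+∠G]
4. ∠CNS = 46°  [△SCN]

∠CNS = 46°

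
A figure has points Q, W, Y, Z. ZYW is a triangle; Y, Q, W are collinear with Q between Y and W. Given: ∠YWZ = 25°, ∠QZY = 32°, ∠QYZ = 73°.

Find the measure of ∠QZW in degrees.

1. ∠QWZ = 25°  [Q on ray WY]
2. ∠YQZ = 75°  [△ZYQ]
3. ∠WQZ = 105°  [linear pair at Q on YW]
4. ∠QZW = 50°  [△ZQW]

∠QZW = 50°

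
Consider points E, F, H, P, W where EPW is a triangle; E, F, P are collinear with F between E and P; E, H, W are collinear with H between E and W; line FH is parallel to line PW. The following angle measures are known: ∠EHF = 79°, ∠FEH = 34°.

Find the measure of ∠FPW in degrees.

1. ∠EFH = 67°  [△EFH]
2. ∠HFP = 113°  [linear pair at F on EP]
3. ∠FPW = 67°  [FH∥PW, co-interior at P–F]

∠FPW = 67°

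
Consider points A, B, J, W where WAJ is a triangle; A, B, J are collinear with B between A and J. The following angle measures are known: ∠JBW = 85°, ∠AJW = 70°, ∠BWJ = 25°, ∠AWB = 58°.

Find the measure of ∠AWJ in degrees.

1. ∠ABW = 95°  [linear pair at B on AJ]
2. ∠BAW = 27°  [△WAB]
3. ∠JAW = 27°  [B on ray AJ]
4. ∠AWJ = 83°  [△WAJ]

∠AWJ = 83°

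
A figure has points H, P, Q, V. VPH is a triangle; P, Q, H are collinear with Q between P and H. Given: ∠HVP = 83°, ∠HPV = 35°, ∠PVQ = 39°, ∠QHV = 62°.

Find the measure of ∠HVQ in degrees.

1. ∠QPV = 35°  [Q on ray PH]
2. ∠PQV = 106°  [△VPQ]
3. ∠HQV = 74°  [linear pair at Q on PH]
4. ∠HVQ = 44°  [△VQH]

∠HVQ = 44°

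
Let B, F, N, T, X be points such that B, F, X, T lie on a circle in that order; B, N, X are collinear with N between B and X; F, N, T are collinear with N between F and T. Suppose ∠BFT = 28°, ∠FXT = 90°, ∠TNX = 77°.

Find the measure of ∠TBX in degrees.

∠TBX = 15°

1. ∠FBT = 90°  [cyclic BFXT, opposite ∠B+∠X]
2. ∠BNT = 103°  [linear pair at N on BX]
3. ∠BTF = 62°  [△BFT]
4. ∠TBX = 15°  [△BNT]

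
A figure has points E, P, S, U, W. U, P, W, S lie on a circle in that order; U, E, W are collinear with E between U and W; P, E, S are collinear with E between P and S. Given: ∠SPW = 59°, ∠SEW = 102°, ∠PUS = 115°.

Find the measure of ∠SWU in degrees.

1. ∠PWS = 65°  [cyclic UPWS, opposite ∠U+∠W]
2. ∠PSW = 56°  [△PWS]
3. ∠SWU = 22°  [△WES]

∠SWU = 22°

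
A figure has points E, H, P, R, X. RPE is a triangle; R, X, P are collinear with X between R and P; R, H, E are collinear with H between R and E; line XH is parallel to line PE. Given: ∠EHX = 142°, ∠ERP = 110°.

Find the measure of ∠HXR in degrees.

1. ∠RHX = 38°  [linear pair at H on RE]
2. ∠HRX = 110°  [X on RP, H on RE]
3. ∠HXR = 32°  [△RXH]

∠HXR = 32°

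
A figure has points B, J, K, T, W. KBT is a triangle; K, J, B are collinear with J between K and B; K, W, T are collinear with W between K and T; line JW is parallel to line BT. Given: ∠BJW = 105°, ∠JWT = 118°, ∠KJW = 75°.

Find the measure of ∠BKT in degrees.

∠BKT = 43°

1. ∠JWK = 62°  [linear pair at W on KT]
2. ∠JKW = 43°  [△KJW]
3. ∠BKT = 43°  [J on KB, W on KT]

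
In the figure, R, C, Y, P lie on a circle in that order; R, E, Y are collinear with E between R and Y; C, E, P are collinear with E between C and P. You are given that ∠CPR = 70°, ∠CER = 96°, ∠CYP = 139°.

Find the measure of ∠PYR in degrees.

1. ∠CRP = 41°  [cyclic RCYP, opposite ∠R+∠Y]
2. ∠PCR = 69°  [△RCP]
3. ∠PYR = 69°  [same arc RP]

∠PYR = 69°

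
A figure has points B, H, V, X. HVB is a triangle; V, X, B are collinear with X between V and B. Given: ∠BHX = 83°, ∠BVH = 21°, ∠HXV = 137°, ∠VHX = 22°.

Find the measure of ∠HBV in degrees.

1. ∠BXH = 43°  [linear pair at X on VB]
2. ∠HBX = 54°  [△HXB]
3. ∠HBV = 54°  [X on ray BV]

∠HBV = 54°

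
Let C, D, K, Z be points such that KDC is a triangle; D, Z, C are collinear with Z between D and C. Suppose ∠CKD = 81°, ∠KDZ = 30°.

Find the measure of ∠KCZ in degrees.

∠KCZ = 69°

1. ∠CDK = 30°  [Z on ray DC]
2. ∠DCK = 69°  [△KDC]
3. ∠KCZ = 69°  [Z on ray CD]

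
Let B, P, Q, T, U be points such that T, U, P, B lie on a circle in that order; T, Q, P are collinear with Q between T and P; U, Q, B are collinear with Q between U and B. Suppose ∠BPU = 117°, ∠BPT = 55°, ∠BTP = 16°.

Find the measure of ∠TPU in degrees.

∠TPU = 62°

1. ∠BTU = 63°  [cyclic TUPB, opposite ∠T+∠P]
2. ∠BUT = 55°  [same arc TB]
3. ∠TBU = 62°  [△TUB]
4. ∠TPU = 62°  [same arc TU]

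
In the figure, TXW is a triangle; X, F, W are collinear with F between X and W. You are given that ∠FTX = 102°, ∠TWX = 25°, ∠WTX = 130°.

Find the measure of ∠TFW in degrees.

∠TFW = 127°

1. ∠TXW = 25°  [△TXW]
2. ∠FXT = 25°  [F on ray XW]
3. ∠TFX = 53°  [△TXF]
4. ∠TFW = 127°  [linear pair at F on XW]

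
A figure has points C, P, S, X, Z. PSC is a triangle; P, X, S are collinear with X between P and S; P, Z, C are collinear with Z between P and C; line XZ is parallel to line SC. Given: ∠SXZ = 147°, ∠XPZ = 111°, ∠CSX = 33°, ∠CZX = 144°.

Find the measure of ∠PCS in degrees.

1. ∠PXZ = 33°  [linear pair at X on PS]
2. ∠PZX = 36°  [△PXZ]
3. ∠PCS = 36°  [XZ∥SC, corresponding at Z]

∠PCS = 36°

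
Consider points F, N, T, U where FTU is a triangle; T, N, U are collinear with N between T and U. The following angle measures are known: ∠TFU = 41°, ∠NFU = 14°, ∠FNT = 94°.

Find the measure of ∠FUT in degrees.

1. ∠FNU = 86°  [linear pair at N on TU]
2. ∠FUN = 80°  [△FNU]
3. ∠FUT = 80°  [N on ray UT]

∠FUT = 80°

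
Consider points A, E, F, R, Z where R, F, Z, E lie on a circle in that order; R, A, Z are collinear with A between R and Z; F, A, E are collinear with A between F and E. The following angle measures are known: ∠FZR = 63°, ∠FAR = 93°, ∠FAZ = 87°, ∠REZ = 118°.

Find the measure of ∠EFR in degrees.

∠EFR = 32°

1. ∠RFZ = 62°  [cyclic RFZE, opposite ∠F+∠E]
2. ∠FRZ = 55°  [△RFZ]
3. ∠EFR = 32°  [△RAF]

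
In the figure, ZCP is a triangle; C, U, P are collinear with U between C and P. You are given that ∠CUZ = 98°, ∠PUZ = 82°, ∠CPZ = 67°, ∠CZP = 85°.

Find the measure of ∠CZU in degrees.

∠CZU = 54°

1. ∠PCZ = 28°  [△ZCP]
2. ∠UCZ = 28°  [U on ray CP]
3. ∠CZU = 54°  [△ZCU]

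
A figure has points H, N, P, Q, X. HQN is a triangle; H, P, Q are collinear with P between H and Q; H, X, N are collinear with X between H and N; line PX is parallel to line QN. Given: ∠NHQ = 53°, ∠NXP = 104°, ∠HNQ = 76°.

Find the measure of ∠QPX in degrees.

∠QPX = 129°

1. ∠HQN = 51°  [△HQN]
2. ∠HPX = 51°  [PX∥QN, corresponding at P]
3. ∠QPX = 129°  [linear pair at P on HQ]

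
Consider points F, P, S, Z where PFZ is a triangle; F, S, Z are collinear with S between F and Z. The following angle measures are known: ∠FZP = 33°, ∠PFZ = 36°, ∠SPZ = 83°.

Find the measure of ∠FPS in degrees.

1. ∠PZS = 33°  [S on ray ZF]
2. ∠PFS = 36°  [S on ray FZ]
3. ∠PSZ = 64°  [△PSZ]
4. ∠FSP = 116°  [linear pair at S on FZ]
5. ∠FPS = 28°  [△PFS]

∠FPS = 28°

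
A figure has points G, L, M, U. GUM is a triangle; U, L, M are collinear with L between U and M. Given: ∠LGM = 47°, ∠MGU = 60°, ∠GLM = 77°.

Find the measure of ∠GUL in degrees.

1. ∠GML = 56°  [△GLM]
2. ∠GMU = 56°  [L on ray MU]
3. ∠GUM = 64°  [△GUM]
4. ∠GUL = 64°  [L on ray UM]

∠GUL = 64°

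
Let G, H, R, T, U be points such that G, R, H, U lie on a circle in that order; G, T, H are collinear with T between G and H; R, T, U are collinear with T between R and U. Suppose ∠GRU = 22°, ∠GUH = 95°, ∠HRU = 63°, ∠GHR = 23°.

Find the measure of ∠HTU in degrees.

∠HTU = 86°

1. ∠GHU = 22°  [same arc GU]
2. ∠HGU = 63°  [△GHU]
3. ∠GUR = 23°  [same arc GR]
4. ∠GTU = 94°  [△GTU]
5. ∠HTU = 86°  [linear pair at T on GH]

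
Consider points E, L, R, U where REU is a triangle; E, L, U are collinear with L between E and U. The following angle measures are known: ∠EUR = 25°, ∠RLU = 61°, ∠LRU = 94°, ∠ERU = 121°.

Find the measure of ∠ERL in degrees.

∠ERL = 27°

1. ∠REU = 34°  [△REU]
2. ∠ELR = 119°  [linear pair at L on EU]
3. ∠LER = 34°  [L on ray EU]
4. ∠ERL = 27°  [△REL]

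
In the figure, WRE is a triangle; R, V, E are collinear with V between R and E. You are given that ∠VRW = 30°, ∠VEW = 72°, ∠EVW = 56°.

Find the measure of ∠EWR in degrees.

1. ∠ERW = 30°  [V on ray RE]
2. ∠REW = 72°  [V on ray ER]
3. ∠EWR = 78°  [△WRE]

∠EWR = 78°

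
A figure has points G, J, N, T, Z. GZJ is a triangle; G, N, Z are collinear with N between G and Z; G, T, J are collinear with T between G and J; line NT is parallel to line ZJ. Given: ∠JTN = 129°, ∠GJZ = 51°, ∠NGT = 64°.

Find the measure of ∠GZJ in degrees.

1. ∠GTN = 51°  [linear pair at T on GJ]
2. ∠GNT = 65°  [△GNT]
3. ∠GZJ = 65°  [NT∥ZJ, corresponding at N]

∠GZJ = 65°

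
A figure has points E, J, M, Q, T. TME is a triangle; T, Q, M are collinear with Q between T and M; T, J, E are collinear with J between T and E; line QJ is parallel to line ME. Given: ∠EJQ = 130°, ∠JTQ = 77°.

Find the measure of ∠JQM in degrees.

∠JQM = 127°

1. ∠QJT = 50°  [linear pair at J on TE]
2. ∠JQT = 53°  [△TQJ]
3. ∠JQM = 127°  [linear pair at Q on TM]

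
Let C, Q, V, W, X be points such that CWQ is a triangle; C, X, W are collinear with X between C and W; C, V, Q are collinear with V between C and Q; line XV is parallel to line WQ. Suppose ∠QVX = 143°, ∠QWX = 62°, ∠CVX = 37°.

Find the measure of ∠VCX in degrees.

1. ∠CWQ = 62°  [X on ray WC]
2. ∠CQW = 37°  [XV∥WQ, corresponding at V]
3. ∠QCW = 81°  [△CWQ]
4. ∠VCX = 81°  [X on CW, V on CQ]

∠VCX = 81°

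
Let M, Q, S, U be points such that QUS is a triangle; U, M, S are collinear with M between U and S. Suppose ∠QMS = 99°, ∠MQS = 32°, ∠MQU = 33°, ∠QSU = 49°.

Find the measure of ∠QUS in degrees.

∠QUS = 66°

1. ∠QMU = 81°  [linear pair at M on US]
2. ∠MUQ = 66°  [△QUM]
3. ∠QUS = 66°  [M on ray US]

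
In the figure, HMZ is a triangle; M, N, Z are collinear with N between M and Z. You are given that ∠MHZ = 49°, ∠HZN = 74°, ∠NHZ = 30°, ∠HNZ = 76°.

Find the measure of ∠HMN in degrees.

1. ∠HZM = 74°  [N on ray ZM]
2. ∠HMZ = 57°  [△HMZ]
3. ∠HMN = 57°  [N on ray MZ]

∠HMN = 57°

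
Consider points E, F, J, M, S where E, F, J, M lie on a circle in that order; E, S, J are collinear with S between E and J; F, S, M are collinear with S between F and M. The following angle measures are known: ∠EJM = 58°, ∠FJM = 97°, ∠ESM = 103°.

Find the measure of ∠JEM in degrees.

1. ∠EFM = 58°  [same arc EM]
2. ∠FEM = 83°  [cyclic EFJM, opposite ∠E+∠J]
3. ∠EMF = 39°  [△EFM]
4. ∠JEM = 38°  [△ESM]

∠JEM = 38°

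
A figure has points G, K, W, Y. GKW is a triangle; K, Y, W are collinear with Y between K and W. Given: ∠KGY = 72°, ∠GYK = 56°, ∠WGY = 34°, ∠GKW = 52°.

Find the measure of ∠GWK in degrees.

∠GWK = 22°

1. ∠GYW = 124°  [linear pair at Y on KW]
2. ∠GWY = 22°  [△GYW]
3. ∠GWK = 22°  [Y on ray WK]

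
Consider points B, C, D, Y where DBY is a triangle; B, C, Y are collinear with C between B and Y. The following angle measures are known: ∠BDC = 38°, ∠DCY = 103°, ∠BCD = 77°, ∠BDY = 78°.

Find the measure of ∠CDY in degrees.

∠CDY = 40°

1. ∠CBD = 65°  [△DBC]
2. ∠DBY = 65°  [C on ray BY]
3. ∠BYD = 37°  [△DBY]
4. ∠CYD = 37°  [C on ray YB]
5. ∠CDY = 40°  [△DCY]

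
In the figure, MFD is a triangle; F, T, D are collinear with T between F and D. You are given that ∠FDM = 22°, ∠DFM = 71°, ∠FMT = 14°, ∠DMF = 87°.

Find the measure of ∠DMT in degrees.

∠DMT = 73°

1. ∠MDT = 22°  [T on ray DF]
2. ∠MFT = 71°  [T on ray FD]
3. ∠FTM = 95°  [△MFT]
4. ∠DTM = 85°  [linear pair at T on FD]
5. ∠DMT = 73°  [△MTD]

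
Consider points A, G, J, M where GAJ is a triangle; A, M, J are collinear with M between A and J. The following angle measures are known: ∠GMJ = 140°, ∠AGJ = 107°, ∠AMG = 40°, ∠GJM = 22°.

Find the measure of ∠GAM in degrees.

∠GAM = 51°

1. ∠AJG = 22°  [M on ray JA]
2. ∠GAJ = 51°  [△GAJ]
3. ∠GAM = 51°  [M on ray AJ]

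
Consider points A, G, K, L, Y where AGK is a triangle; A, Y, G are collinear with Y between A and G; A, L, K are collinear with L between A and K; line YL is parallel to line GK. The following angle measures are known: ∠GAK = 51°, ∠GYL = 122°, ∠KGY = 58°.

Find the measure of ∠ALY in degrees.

∠ALY = 71°

1. ∠LAY = 51°  [Y on AG, L on AK]
2. ∠AYL = 58°  [linear pair at Y on AG]
3. ∠ALY = 71°  [△AYL]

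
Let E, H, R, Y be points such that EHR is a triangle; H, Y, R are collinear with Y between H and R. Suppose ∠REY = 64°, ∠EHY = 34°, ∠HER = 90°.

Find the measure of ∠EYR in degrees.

1. ∠EHR = 34°  [Y on ray HR]
2. ∠ERH = 56°  [△EHR]
3. ∠ERY = 56°  [Y on ray RH]
4. ∠EYR = 60°  [△EYR]

∠EYR = 60°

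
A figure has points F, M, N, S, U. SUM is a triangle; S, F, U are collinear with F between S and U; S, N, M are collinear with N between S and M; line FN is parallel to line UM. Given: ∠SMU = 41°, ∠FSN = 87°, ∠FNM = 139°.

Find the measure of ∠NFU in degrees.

∠NFU = 128°

1. ∠FNS = 41°  [FN∥UM, corresponding at N]
2. ∠NFS = 52°  [△SFN]
3. ∠NFU = 128°  [linear pair at F on SU]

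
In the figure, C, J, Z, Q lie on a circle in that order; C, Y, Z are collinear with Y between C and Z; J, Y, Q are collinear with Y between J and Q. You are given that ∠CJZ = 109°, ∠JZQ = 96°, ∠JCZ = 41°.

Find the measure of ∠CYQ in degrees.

1. ∠CZJ = 30°  [△CJZ]
2. ∠JQZ = 41°  [same arc JZ]
3. ∠CQJ = 30°  [same arc CJ]
4. ∠QJZ = 43°  [△JZQ]
5. ∠QCZ = 43°  [same arc ZQ]
6. ∠CYQ = 107°  [△CYQ]

∠CYQ = 107°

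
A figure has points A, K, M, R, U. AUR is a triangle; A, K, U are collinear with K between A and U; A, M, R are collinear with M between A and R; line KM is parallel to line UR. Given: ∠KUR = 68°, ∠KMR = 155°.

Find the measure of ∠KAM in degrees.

∠KAM = 87°

1. ∠AUR = 68°  [K on ray UA]
2. ∠AMK = 25°  [linear pair at M on AR]
3. ∠AKM = 68°  [KM∥UR, corresponding at K]
4. ∠KAM = 87°  [△AKM]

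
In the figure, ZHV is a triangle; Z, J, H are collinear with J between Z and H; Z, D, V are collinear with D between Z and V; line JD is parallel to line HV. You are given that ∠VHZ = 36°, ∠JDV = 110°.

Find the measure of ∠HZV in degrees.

∠HZV = 74°

1. ∠DJZ = 36°  [JD∥HV, corresponding at J]
2. ∠JDZ = 70°  [linear pair at D on ZV]
3. ∠DZJ = 74°  [△ZJD]
4. ∠HZV = 74°  [J on ZH, D on ZV]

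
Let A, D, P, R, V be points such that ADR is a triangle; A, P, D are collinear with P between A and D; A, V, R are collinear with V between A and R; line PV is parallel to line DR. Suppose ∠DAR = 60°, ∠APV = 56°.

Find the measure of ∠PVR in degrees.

∠PVR = 116°

1. ∠PAV = 60°  [P on AD, V on AR]
2. ∠AVP = 64°  [△APV]
3. ∠PVR = 116°  [linear pair at V on AR]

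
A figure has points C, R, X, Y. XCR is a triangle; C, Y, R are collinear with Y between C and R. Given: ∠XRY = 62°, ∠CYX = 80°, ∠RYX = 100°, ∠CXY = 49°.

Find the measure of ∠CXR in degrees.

∠CXR = 67°

1. ∠CRX = 62°  [Y on ray RC]
2. ∠XCY = 51°  [△XCY]
3. ∠RCX = 51°  [Y on ray CR]
4. ∠CXR = 67°  [△XCR]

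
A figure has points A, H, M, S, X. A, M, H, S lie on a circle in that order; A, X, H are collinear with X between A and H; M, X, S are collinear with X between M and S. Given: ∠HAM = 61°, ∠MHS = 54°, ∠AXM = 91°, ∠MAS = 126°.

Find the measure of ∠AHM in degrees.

∠AHM = 26°

1. ∠HSM = 61°  [same arc MH]
2. ∠HMS = 65°  [△MHS]
3. ∠HXM = 89°  [linear pair at X on AH]
4. ∠AHM = 26°  [△MXH]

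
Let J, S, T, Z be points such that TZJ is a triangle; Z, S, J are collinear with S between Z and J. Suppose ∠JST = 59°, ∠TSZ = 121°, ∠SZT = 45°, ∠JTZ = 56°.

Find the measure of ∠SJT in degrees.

∠SJT = 79°

1. ∠JZT = 45°  [S on ray ZJ]
2. ∠TJZ = 79°  [△TZJ]
3. ∠SJT = 79°  [S on ray JZ]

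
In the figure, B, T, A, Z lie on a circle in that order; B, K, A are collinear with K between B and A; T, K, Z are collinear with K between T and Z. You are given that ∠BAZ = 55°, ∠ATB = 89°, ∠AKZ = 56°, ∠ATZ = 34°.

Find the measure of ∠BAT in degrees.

∠BAT = 22°

1. ∠BTZ = 55°  [same arc BZ]
2. ∠BKT = 56°  [vertical angles at K]
3. ∠ABT = 69°  [△BKT]
4. ∠BAT = 22°  [△BTA]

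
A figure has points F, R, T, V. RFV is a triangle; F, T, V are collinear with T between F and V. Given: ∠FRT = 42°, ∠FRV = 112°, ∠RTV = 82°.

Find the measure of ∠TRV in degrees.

1. ∠FTR = 98°  [linear pair at T on FV]
2. ∠RFT = 40°  [△RFT]
3. ∠RFV = 40°  [T on ray FV]
4. ∠FVR = 28°  [△RFV]
5. ∠RVT = 28°  [T on ray VF]
6. ∠TRV = 70°  [△RTV]

∠TRV = 70°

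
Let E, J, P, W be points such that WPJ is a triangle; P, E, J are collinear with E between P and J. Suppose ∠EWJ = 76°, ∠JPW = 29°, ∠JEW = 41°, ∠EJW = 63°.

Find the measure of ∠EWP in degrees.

1. ∠EPW = 29°  [E on ray PJ]
2. ∠PEW = 139°  [linear pair at E on PJ]
3. ∠EWP = 12°  [△WPE]

∠EWP = 12°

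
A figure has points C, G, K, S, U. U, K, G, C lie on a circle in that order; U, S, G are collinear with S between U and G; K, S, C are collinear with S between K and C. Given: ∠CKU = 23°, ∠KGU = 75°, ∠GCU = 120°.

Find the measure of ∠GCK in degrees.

∠GCK = 45°

1. ∠GKU = 60°  [cyclic UKGC, opposite ∠K+∠C]
2. ∠GUK = 45°  [△UKG]
3. ∠GCK = 45°  [same arc KG]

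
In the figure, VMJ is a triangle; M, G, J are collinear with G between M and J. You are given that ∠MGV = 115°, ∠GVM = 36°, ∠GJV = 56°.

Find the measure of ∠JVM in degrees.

1. ∠GMV = 29°  [△VMG]
2. ∠MJV = 56°  [G on ray JM]
3. ∠JMV = 29°  [G on ray MJ]
4. ∠JVM = 95°  [△VMJ]

∠JVM = 95°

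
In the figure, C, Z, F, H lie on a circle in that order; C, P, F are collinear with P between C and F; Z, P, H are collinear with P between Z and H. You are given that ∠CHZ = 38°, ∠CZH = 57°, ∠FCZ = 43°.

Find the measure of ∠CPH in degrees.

∠CPH = 100°

1. ∠CFH = 57°  [same arc CH]
2. ∠FHZ = 43°  [same arc ZF]
3. ∠FPH = 80°  [△FPH]
4. ∠CPH = 100°  [linear pair at P on CF]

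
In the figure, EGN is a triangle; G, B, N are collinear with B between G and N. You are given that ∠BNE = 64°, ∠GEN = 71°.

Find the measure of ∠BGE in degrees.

1. ∠ENG = 64°  [B on ray NG]
2. ∠EGN = 45°  [△EGN]
3. ∠BGE = 45°  [B on ray GN]

∠BGE = 45°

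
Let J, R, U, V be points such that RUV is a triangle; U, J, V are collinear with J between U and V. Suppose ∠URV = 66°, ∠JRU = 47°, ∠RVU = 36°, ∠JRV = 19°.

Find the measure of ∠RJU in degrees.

∠RJU = 55°

1. ∠JVR = 36°  [J on ray VU]
2. ∠RJV = 125°  [△RJV]
3. ∠RJU = 55°  [linear pair at J on UV]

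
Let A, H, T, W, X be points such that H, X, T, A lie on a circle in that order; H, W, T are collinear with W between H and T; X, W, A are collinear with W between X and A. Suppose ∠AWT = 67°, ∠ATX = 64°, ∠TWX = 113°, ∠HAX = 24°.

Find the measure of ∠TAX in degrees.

1. ∠HWX = 67°  [vertical angles at W]
2. ∠AHX = 116°  [cyclic HXTA, opposite ∠H+∠T]
3. ∠AXH = 40°  [△HXA]
4. ∠THX = 73°  [△HWX]
5. ∠TAX = 73°  [same arc XT]

∠TAX = 73°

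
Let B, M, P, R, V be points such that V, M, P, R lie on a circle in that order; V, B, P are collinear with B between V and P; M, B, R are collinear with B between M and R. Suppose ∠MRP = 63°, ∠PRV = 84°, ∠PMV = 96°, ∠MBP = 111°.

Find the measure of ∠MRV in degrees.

1. ∠MVP = 63°  [same arc MP]
2. ∠MPV = 21°  [△VMP]
3. ∠MRV = 21°  [same arc VM]

∠MRV = 21°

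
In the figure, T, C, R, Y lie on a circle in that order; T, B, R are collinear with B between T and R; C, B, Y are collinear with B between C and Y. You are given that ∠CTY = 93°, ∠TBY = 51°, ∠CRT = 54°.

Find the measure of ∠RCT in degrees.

∠RCT = 108°

1. ∠CRY = 87°  [cyclic TCRY, opposite ∠T+∠R]
2. ∠CBR = 51°  [vertical angles at B]
3. ∠RCY = 75°  [△CBR]
4. ∠CYR = 18°  [△CRY]
5. ∠CTR = 18°  [same arc CR]
6. ∠RCT = 108°  [△TCR]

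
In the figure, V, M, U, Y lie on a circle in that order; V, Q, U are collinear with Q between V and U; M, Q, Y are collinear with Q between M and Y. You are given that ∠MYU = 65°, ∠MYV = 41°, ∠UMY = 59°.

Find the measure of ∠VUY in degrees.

∠VUY = 15°

1. ∠MVU = 65°  [same arc MU]
2. ∠MUV = 41°  [same arc VM]
3. ∠UVY = 59°  [same arc UY]
4. ∠UMV = 74°  [△VMU]
5. ∠UYV = 106°  [cyclic VMUY, opposite ∠M+∠Y]
6. ∠VUY = 15°  [△VUY]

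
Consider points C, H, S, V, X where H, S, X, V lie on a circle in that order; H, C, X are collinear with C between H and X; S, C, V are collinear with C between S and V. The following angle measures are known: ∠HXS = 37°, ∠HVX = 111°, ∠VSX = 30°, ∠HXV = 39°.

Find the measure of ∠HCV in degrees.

1. ∠HVS = 37°  [same arc HS]
2. ∠VHX = 30°  [△HXV]
3. ∠HCV = 113°  [△HCV]

∠HCV = 113°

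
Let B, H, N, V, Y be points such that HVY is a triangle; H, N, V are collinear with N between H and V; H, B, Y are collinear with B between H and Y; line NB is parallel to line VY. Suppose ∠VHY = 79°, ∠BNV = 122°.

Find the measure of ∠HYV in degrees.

∠HYV = 43°

1. ∠BHN = 79°  [N on HV, B on HY]
2. ∠BNH = 58°  [linear pair at N on HV]
3. ∠HBN = 43°  [△HNB]
4. ∠HYV = 43°  [NB∥VY, corresponding at B]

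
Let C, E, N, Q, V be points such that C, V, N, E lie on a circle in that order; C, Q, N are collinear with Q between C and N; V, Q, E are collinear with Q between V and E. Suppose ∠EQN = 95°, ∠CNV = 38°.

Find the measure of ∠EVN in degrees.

∠EVN = 57°

1. ∠CQV = 95°  [vertical angles at Q]
2. ∠NQV = 85°  [linear pair at Q on CN]
3. ∠EVN = 57°  [△VQN]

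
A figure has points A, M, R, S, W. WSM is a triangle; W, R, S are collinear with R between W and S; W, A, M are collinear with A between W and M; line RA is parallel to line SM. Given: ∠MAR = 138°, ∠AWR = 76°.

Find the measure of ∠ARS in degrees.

∠ARS = 118°

1. ∠RAW = 42°  [linear pair at A on WM]
2. ∠ARW = 62°  [△WRA]
3. ∠ARS = 118°  [linear pair at R on WS]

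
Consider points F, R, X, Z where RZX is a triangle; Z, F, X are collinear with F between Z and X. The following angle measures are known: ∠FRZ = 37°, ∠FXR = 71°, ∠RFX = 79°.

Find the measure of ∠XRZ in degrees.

∠XRZ = 67°

1. ∠RXZ = 71°  [F on ray XZ]
2. ∠RFZ = 101°  [linear pair at F on ZX]
3. ∠FZR = 42°  [△RZF]
4. ∠RZX = 42°  [F on ray ZX]
5. ∠XRZ = 67°  [△RZX]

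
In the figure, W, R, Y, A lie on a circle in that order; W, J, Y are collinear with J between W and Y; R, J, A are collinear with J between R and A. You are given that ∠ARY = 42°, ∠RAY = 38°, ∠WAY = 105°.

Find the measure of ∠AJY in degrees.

1. ∠AWY = 42°  [same arc YA]
2. ∠AYW = 33°  [△WYA]
3. ∠AJY = 109°  [△YJA]

∠AJY = 109°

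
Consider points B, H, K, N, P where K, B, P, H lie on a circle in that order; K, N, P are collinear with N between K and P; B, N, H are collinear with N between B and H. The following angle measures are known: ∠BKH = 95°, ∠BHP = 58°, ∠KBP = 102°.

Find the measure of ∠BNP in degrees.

∠BNP = 123°

1. ∠BPH = 85°  [cyclic KBPH, opposite ∠K+∠P]
2. ∠BKP = 58°  [same arc BP]
3. ∠HBP = 37°  [△BPH]
4. ∠BPK = 20°  [△KBP]
5. ∠BNP = 123°  [△BNP]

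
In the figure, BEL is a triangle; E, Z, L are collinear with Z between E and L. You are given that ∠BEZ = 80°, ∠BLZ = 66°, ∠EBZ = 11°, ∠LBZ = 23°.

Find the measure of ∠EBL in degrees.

∠EBL = 34°

1. ∠BEL = 80°  [Z on ray EL]
2. ∠BLE = 66°  [Z on ray LE]
3. ∠EBL = 34°  [△BEL]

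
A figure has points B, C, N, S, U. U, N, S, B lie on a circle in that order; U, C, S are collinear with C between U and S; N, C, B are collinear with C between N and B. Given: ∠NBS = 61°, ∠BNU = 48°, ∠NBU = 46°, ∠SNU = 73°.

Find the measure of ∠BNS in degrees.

1. ∠NUS = 61°  [same arc NS]
2. ∠NCU = 71°  [△UCN]
3. ∠NSU = 46°  [same arc UN]
4. ∠NCS = 109°  [linear pair at C on US]
5. ∠BNS = 25°  [△NCS]

∠BNS = 25°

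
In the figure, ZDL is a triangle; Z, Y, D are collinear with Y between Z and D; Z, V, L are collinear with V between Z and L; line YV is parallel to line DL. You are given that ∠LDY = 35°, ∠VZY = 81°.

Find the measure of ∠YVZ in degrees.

∠YVZ = 64°

1. ∠LDZ = 35°  [Y on ray DZ]
2. ∠DZL = 81°  [Y on ZD, V on ZL]
3. ∠DLZ = 64°  [△ZDL]
4. ∠YVZ = 64°  [YV∥DL, corresponding at V]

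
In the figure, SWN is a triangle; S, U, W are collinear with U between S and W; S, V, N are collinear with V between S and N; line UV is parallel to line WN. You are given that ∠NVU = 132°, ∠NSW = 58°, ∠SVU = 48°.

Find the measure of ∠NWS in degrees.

∠NWS = 74°

1. ∠USV = 58°  [U on SW, V on SN]
2. ∠SUV = 74°  [△SUV]
3. ∠NWS = 74°  [UV∥WN, corresponding at U]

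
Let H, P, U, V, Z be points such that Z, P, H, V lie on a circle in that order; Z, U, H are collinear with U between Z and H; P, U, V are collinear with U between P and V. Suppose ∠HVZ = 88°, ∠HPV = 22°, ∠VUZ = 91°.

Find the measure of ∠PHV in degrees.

1. ∠HZV = 22°  [same arc HV]
2. ∠HUV = 89°  [linear pair at U on ZH]
3. ∠VHZ = 70°  [△ZHV]
4. ∠HVP = 21°  [△HUV]
5. ∠PHV = 137°  [△PHV]

∠PHV = 137°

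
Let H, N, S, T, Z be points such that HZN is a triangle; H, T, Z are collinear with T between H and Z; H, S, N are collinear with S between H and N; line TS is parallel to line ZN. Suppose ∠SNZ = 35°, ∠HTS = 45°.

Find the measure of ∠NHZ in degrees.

1. ∠HNZ = 35°  [S on ray NH]
2. ∠HZN = 45°  [TS∥ZN, corresponding at T]
3. ∠NHZ = 100°  [△HZN]

∠NHZ = 100°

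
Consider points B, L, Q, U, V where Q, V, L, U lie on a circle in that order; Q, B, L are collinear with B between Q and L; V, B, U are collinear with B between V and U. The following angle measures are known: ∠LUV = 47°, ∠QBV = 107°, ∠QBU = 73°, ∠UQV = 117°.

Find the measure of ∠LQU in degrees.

1. ∠LQV = 47°  [same arc VL]
2. ∠QVU = 26°  [△QBV]
3. ∠QUV = 37°  [△QVU]
4. ∠LQU = 70°  [△QBU]

∠LQU = 70°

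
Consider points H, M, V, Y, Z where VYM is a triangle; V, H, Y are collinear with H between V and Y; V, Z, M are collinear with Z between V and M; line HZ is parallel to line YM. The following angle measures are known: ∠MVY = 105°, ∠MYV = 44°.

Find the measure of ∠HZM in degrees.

∠HZM = 149°

1. ∠VMY = 31°  [△VYM]
2. ∠HZV = 31°  [HZ∥YM, corresponding at Z]
3. ∠HZM = 149°  [linear pair at Z on VM]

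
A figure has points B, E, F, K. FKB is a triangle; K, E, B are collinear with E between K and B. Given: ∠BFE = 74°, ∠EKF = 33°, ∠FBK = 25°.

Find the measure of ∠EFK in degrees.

∠EFK = 48°

1. ∠EBF = 25°  [E on ray BK]
2. ∠BEF = 81°  [△FEB]
3. ∠FEK = 99°  [linear pair at E on KB]
4. ∠EFK = 48°  [△FKE]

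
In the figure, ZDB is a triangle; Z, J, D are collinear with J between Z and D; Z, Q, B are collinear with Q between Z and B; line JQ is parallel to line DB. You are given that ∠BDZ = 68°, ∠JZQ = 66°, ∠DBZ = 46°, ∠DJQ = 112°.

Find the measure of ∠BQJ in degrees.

1. ∠QJZ = 68°  [JQ∥DB, corresponding at J]
2. ∠JQZ = 46°  [△ZJQ]
3. ∠BQJ = 134°  [linear pair at Q on ZB]

∠BQJ = 134°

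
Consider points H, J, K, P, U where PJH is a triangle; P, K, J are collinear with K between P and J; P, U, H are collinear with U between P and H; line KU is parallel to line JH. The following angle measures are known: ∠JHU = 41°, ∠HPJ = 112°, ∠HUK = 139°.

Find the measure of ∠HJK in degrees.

1. ∠JHP = 41°  [U on ray HP]
2. ∠HJP = 27°  [△PJH]
3. ∠HJK = 27°  [K on ray JP]

∠HJK = 27°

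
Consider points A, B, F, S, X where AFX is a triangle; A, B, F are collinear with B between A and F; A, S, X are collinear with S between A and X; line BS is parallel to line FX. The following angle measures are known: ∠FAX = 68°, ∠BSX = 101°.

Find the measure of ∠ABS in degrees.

∠ABS = 33°

1. ∠BAS = 68°  [B on AF, S on AX]
2. ∠ASB = 79°  [linear pair at S on AX]
3. ∠ABS = 33°  [△ABS]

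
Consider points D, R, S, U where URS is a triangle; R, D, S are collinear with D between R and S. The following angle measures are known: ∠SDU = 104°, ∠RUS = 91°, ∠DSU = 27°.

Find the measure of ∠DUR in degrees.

∠DUR = 42°

1. ∠RDU = 76°  [linear pair at D on RS]
2. ∠RSU = 27°  [D on ray SR]
3. ∠SRU = 62°  [△URS]
4. ∠DRU = 62°  [D on ray RS]
5. ∠DUR = 42°  [△URD]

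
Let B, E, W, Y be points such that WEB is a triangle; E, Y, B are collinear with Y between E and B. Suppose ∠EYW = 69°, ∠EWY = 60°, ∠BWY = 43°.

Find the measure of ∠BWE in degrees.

1. ∠WEY = 51°  [△WEY]
2. ∠BYW = 111°  [linear pair at Y on EB]
3. ∠WBY = 26°  [△WYB]
4. ∠BEW = 51°  [Y on ray EB]
5. ∠EBW = 26°  [Y on ray BE]
6. ∠BWE = 103°  [△WEB]

∠BWE = 103°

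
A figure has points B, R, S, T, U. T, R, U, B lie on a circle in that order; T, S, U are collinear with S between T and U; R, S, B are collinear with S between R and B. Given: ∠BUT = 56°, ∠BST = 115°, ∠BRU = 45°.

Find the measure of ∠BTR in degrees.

∠BTR = 104°

1. ∠BRT = 56°  [same arc TB]
2. ∠BTU = 45°  [same arc UB]
3. ∠RBT = 20°  [△TSB]
4. ∠BTR = 104°  [△TRB]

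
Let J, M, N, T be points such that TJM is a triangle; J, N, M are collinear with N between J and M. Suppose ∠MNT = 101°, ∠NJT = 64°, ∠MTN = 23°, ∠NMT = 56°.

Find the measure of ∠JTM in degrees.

1. ∠MJT = 64°  [N on ray JM]
2. ∠JMT = 56°  [N on ray MJ]
3. ∠JTM = 60°  [△TJM]

∠JTM = 60°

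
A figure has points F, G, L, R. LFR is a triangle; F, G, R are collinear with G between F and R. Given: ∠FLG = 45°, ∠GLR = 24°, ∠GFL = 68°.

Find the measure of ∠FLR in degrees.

1. ∠FGL = 67°  [△LFG]
2. ∠LFR = 68°  [G on ray FR]
3. ∠LGR = 113°  [linear pair at G on FR]
4. ∠GRL = 43°  [△LGR]
5. ∠FRL = 43°  [G on ray RF]
6. ∠FLR = 69°  [△LFR]

∠FLR = 69°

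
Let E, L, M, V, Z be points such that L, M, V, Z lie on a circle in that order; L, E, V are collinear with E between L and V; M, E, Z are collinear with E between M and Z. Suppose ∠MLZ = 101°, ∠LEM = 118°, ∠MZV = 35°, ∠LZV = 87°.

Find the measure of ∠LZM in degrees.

∠LZM = 52°

1. ∠VEZ = 118°  [vertical angles at E]
2. ∠LVZ = 27°  [△VEZ]
3. ∠VLZ = 66°  [△LVZ]
4. ∠LEZ = 62°  [linear pair at E on LV]
5. ∠LZM = 52°  [△LEZ]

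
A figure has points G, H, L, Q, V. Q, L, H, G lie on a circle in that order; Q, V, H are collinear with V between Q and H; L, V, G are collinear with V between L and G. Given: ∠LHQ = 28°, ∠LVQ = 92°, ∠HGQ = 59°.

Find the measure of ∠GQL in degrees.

1. ∠LGQ = 28°  [same arc QL]
2. ∠HLQ = 121°  [cyclic QLHG, opposite ∠L+∠G]
3. ∠HQL = 31°  [△QLH]
4. ∠GLQ = 57°  [△QVL]
5. ∠GQL = 95°  [△QLG]

∠GQL = 95°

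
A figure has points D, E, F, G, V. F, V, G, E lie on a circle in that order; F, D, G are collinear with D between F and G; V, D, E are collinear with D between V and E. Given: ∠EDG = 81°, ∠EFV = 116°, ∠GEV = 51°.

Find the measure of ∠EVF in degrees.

1. ∠FDV = 81°  [vertical angles at D]
2. ∠GFV = 51°  [same arc VG]
3. ∠EVF = 48°  [△FDV]

∠EVF = 48°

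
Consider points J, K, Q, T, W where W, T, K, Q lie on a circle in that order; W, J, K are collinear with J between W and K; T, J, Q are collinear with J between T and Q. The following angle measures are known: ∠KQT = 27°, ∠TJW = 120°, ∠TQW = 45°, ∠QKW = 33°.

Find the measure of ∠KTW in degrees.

∠KTW = 108°

1. ∠KWT = 27°  [same arc TK]
2. ∠TKW = 45°  [same arc WT]
3. ∠KTW = 108°  [△WTK]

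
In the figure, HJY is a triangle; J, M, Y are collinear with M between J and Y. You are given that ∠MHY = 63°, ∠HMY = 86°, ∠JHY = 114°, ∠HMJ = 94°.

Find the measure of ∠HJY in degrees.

1. ∠HYM = 31°  [△HMY]
2. ∠HYJ = 31°  [M on ray YJ]
3. ∠HJY = 35°  [△HJY]

∠HJY = 35°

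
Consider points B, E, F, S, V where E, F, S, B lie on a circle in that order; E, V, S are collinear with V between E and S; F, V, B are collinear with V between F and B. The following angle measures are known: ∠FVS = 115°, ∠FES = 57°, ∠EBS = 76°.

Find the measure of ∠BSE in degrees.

1. ∠BVE = 115°  [vertical angles at V]
2. ∠FBS = 57°  [same arc FS]
3. ∠BVS = 65°  [linear pair at V on ES]
4. ∠BSE = 58°  [△SVB]

∠BSE = 58°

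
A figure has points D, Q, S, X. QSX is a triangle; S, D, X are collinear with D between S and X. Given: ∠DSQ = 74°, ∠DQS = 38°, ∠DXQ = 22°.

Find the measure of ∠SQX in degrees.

1. ∠QSX = 74°  [D on ray SX]
2. ∠QXS = 22°  [D on ray XS]
3. ∠SQX = 84°  [△QSX]

∠SQX = 84°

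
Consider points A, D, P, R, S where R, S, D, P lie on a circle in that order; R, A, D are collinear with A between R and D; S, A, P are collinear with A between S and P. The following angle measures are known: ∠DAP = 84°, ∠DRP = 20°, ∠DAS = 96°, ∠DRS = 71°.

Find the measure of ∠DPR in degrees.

1. ∠DSP = 20°  [same arc DP]
2. ∠RDS = 64°  [△SAD]
3. ∠DSR = 45°  [△RSD]
4. ∠DPR = 135°  [cyclic RSDP, opposite ∠S+∠P]

∠DPR = 135°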